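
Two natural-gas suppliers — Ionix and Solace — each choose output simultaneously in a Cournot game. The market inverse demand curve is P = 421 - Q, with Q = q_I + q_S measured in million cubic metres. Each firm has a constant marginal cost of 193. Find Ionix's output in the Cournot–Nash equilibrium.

76

A representative firm's profit is π_i = q_i(421 - Q) - 193q_i.
First-order condition (treating rivals' output as given): 228 - 2q_i - q_j = 0.
With identical firms every q_j equals q_i, so q_j = q_i and 228 = 3q_i, giving q_i = 76.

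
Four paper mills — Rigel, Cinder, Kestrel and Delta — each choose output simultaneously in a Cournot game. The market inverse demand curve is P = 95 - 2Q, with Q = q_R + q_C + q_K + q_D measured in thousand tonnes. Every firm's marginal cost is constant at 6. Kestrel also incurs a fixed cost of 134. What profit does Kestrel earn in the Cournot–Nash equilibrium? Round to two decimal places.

Each firm earns π_i = (95 - 2Q)q_i - 6q_i.
First-order condition (treating rivals' output as given): 89 - 4q_i - 2·Σ_{j≠i} q_j = 0.
With identical firms every q_j equals q_i, so Σ_{j≠i} q_j = 3q_i and 89 = 10q_i, giving q_i = 89/10.
Price P = 95 - 2·(178/5) = 119/5.
Kestrel's profit: (119/5 - 6)·(89/10) - 134 = 1221/50.

24.42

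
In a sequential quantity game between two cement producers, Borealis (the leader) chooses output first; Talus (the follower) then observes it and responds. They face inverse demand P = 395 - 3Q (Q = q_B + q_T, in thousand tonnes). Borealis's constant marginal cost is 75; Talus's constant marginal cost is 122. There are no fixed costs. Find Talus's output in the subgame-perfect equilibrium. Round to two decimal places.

The follower Talus best-responds to any q_B: π_T = (395 - 3Q)q_T - 122q_T.
Follower FOC: 273 - 3q_B - 6q_T = 0, so q_T(q_B) = (273 - 3q_B)/6.
Borealis substitutes q_T(q_B) into its own profit: π_B = q_B(395 - 3q_B - (273 - 3q_B)/2) - 75q_B = (517/2 - (3/2)q_B)q_B - 75q_B.
Leader FOC: 367/2 - 3q_B = 0, so q_B = 367/6.
Then q_T = (273 - 3·(367/6))/6 = 179/12.

14.92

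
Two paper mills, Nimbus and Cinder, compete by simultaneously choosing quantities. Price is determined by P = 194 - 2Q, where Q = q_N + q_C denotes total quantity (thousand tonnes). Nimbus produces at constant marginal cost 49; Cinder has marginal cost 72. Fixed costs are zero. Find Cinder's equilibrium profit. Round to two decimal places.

544.50

Nimbus's profit: π_N = (194 - 2Q)q_N - (49q_N). Setting ∂π_N/∂q_N = 0: 145 - 4q_N - 2(q_C) = 0.
Cinder's first-order condition: 122 - 4q_C - 2(q_N) = 0.
So q_N = (145 - 2q_C)/4 and q_C = (122 - 2q_N)/4.
Solving the pair: q_N = 28, q_C = 33/2.
Price P = 194 - 2·(89/2) = 105.
Cinder's profit: (105 - 72)·(33/2) = 1089/2.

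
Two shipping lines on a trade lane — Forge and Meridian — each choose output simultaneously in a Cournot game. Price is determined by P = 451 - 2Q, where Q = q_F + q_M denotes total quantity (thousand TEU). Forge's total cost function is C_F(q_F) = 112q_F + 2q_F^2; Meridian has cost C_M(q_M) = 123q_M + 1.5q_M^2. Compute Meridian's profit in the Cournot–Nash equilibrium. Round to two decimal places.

Forge's profit: π_F = (451 - 2Q)q_F - (112q_F + 2q_F²). Setting ∂π_F/∂q_F = 0: 339 - 8q_F - 2(q_M) = 0.
Meridian's first-order condition: 328 - 7q_M - 2(q_F) = 0.
So q_F = (339 - 2q_M)/8 and q_M = (328 - 2q_F)/7.
Substituting one into the other gives q_F = 1717/52 and q_M = 973/26.
Price P = 451 - 2·70.4423 = 310.1154.
Meridian's profit: 310.1154·(973/26) - 123·(973/26) - (3/2)(973/26)² = 4901.7034.

4901.70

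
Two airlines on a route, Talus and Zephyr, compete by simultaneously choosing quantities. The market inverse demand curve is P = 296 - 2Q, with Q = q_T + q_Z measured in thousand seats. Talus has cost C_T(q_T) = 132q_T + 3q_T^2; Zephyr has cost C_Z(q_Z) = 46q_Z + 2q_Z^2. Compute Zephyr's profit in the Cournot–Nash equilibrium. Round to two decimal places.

Talus's profit: π_T = (296 - 2Q)q_T - (132q_T + 3q_T²). Setting ∂π_T/∂q_T = 0: 164 - 10q_T - 2(q_Z) = 0.
Zephyr's first-order condition: 250 - 8q_Z - 2(q_T) = 0.
So q_T = (164 - 2q_Z)/10 and q_Z = (250 - 2q_T)/8.
Substituting one into the other gives q_T = 203/19 and q_Z = 543/19.
Price P = 296 - 2·(746/19) = 217.4737.
Zephyr's profit: 217.4737·(543/19) - 46·(543/19) - 2(543/19)² = 3267.0249.

3267.02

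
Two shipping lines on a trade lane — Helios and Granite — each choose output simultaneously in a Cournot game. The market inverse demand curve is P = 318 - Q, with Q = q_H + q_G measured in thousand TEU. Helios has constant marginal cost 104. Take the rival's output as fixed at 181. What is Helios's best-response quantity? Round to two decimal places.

16.50

With the rival's output fixed at 181, Helios's profit is π_H = (318 - 181 - q_H)q_H - (104q_H) = (137 - q_H)q_H - (104q_H).
∂π_H/∂q_H = 33 - 2q_H = 0, so q_H = 33/2.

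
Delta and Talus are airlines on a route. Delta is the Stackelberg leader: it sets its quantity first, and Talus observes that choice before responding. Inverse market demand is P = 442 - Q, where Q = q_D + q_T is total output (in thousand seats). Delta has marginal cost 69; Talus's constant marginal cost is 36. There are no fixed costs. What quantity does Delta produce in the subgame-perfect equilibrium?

170

Solve by backward induction. Given q_D, the follower Talus maximises π_T = (442 - q_D - q_T)q_T - 36q_T.
∂π_T/∂q_T = 406 - q_D - 2q_T = 0 gives the reaction function q_T = (406 - q_D)/2.
The leader anticipates this reaction. Substituting into P = 442 - Q gives P = 239 - (1/2)q_D, so π_D = (239 - (1/2)q_D)q_D - 69q_D.
Leader FOC: 170 - q_D = 0, so q_D = 170.
Then q_T = (406 - 170)/2 = 118.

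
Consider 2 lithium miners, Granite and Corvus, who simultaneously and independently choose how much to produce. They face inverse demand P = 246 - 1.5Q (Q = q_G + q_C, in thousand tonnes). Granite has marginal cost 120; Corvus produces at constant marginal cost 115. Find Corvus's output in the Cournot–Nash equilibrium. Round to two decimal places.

Granite's profit: π_G = (246 - 1.5Q)q_G - (120q_G). Setting ∂π_G/∂q_G = 0: 126 - 3q_G - (3/2)(q_C) = 0.
Corvus's first-order condition: 131 - 3q_C - (3/2)(q_G) = 0.
So q_G = (126 - (3/2)q_C)/3 and q_C = (131 - (3/2)q_G)/3.
Substituting one into the other gives q_G = 242/9 and q_C = 272/9.

30.22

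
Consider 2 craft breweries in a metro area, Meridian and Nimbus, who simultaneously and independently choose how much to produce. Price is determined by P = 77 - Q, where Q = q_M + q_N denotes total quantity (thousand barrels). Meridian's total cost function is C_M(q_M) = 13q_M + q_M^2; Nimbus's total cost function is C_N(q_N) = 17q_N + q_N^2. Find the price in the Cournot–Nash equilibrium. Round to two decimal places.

52.20

Meridian's profit: π_M = (77 - Q)q_M - (13q_M + q_M²). Setting ∂π_M/∂q_M = 0: 64 - 4q_M - (q_N) = 0.
Nimbus's profit: π_N = (77 - Q)q_N - (17q_N + q_N²). Setting ∂π_N/∂q_N = 0: 60 - 4q_N - (q_M) = 0.
Best responses: q_M = (64 - q_N)/4, q_N = (60 - q_M)/4.
Substituting one into the other gives q_M = 196/15 and q_N = 176/15.
Total output Q = 124/5, so price P = 77 - 124/5 = 261/5.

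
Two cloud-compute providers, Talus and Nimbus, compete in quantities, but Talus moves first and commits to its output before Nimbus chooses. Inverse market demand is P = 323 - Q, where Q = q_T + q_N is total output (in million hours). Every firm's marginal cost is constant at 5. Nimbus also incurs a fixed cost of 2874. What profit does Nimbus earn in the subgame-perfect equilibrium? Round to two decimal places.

Solve by backward induction. Given q_T, the follower Nimbus maximises π_N = (323 - q_T - q_N)q_N - 5q_N.
∂π_N/∂q_N = 318 - q_T - 2q_N = 0 gives the reaction function q_N = (318 - q_T)/2.
The leader anticipates this reaction. Substituting into P = 323 - Q gives P = 164 - (1/2)q_T, so π_T = (164 - (1/2)q_T)q_T - 5q_T.
Maximising: ∂π_T/∂q_T = 159 - q_T = 0, giving q_T = 159.
Then q_N = (318 - 159)/2 = 159/2.
Price P = 323 - 477/2 = 169/2.
Nimbus's profit: (169/2 - 5)·(159/2) - 2874 = 3446.2500.

3446.25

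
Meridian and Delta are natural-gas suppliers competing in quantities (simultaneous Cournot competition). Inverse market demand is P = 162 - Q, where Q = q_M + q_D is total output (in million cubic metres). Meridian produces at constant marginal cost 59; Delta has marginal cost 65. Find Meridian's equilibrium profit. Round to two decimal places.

Meridian's profit: π_M = (162 - Q)q_M - (59q_M). Setting ∂π_M/∂q_M = 0: 103 - 2q_M - (q_D) = 0.
Delta's profit: π_D = (162 - Q)q_D - (65q_D). Setting ∂π_D/∂q_D = 0: 97 - 2q_D - (q_M) = 0.
Best responses: q_M = (103 - q_D)/2, q_D = (97 - q_M)/2.
Solving the pair: q_M = 109/3, q_D = 91/3.
Price P = 162 - 200/3 = 286/3.
Meridian's profit: (286/3 - 59)·(109/3) = 1320.1111.

1320.11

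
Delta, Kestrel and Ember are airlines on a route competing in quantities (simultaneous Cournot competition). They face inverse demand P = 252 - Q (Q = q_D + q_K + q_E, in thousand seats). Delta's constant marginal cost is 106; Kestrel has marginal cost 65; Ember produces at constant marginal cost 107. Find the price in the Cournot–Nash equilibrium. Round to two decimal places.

132.50

Delta's profit: π_D = (252 - Q)q_D - (106q_D). Setting ∂π_D/∂q_D = 0: 146 - 2q_D - (q_K + q_E) = 0.
Kestrel's profit: π_K = (252 - Q)q_K - (65q_K). Setting ∂π_K/∂q_K = 0: 187 - 2q_K - (q_D + q_E) = 0.
Ember's profit: π_E = (252 - Q)q_E - (107q_E). Setting ∂π_E/∂q_E = 0: 145 - 2q_E - (q_D + q_K) = 0.
Adding the 3 first-order conditions: 478 − 4Q = 0, so Q = 239/2.
Back-substituting: q_D = (146 − 239/2) = 53/2, q_K = (187 − 239/2) = 135/2, q_E = (145 − 239/2) = 51/2.
Total output Q = 239/2, so price P = 252 - 239/2 = 265/2.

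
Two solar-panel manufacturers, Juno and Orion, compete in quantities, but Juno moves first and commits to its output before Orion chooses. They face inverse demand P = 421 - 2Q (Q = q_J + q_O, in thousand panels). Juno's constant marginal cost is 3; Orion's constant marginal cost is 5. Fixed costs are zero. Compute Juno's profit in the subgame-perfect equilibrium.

The follower Orion best-responds to any q_J: π_O = (421 - 2Q)q_O - 5q_O.
∂π_O/∂q_O = 416 - 2q_J - 4q_O = 0 gives the reaction function q_O = (416 - 2q_J)/4.
The leader anticipates this reaction. Substituting into P = 421 - 2Q gives P = 213 - q_J, so π_J = (213 - q_J)q_J - 3q_J.
The leader's first-order condition 210 - 2q_J = 0 yields q_J = 105.
Then q_O = (416 - 2·105)/4 = 103/2.
Price P = 421 - 2·(313/2) = 108.
Juno's profit: (108 - 3)·105 = 11025.

11025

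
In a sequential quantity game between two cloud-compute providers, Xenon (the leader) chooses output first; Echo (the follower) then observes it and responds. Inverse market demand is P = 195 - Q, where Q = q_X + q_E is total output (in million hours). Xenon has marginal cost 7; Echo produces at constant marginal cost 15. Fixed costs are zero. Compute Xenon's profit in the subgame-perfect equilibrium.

4802

The follower Echo best-responds to any q_X: π_E = (195 - Q)q_E - 15q_E.
Follower FOC: 180 - q_X - 2q_E = 0, so q_E(q_X) = (180 - q_X)/2.
Xenon substitutes q_E(q_X) into its own profit: π_X = q_X(195 - q_X - (180 - q_X)/2) - 7q_X = (105 - (1/2)q_X)q_X - 7q_X.
The leader's first-order condition 98 - q_X = 0 yields q_X = 98.
Then q_E = (180 - 98)/2 = 41.
Price P = 195 - 139 = 56.
Xenon's profit: (56 - 7)·98 = 4802.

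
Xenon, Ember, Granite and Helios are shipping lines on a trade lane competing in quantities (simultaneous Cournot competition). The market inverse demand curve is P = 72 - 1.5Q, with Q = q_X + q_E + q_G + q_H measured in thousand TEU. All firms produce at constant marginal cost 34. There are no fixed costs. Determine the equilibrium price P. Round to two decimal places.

41.60

Each firm earns π_i = (72 - 1.5Q)q_i - 34q_i.
First-order condition (treating rivals' output as given): 38 - 3q_i - (3/2)·Σ_{j≠i} q_j = 0.
With identical firms every q_j equals q_i, so Σ_{j≠i} q_j = 3q_i and 38 = (15/2)q_i, giving q_i = 76/15.
Total output Q = 304/15, so price P = 72 - (3/2)·(304/15) = 208/5.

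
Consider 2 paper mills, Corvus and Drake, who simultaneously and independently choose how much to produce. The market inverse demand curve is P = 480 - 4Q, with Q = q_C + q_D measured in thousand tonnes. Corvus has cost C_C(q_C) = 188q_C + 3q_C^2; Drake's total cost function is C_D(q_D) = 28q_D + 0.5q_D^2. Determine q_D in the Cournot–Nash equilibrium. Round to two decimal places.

Corvus's profit: π_C = (480 - 4Q)q_C - (188q_C + 3q_C²). Setting ∂π_C/∂q_C = 0: 292 - 14q_C - 4(q_D) = 0.
Drake's profit: π_D = (480 - 4Q)q_D - (28q_D + (1/2)q_D²). Setting ∂π_D/∂q_D = 0: 452 - 9q_D - 4(q_C) = 0.
Rearranging gives the reaction functions q_C = (292 - 4q_D)/14 and q_D = (452 - 4q_C)/9.
Substituting one into the other gives q_C = 82/11 and q_D = 516/11.

46.91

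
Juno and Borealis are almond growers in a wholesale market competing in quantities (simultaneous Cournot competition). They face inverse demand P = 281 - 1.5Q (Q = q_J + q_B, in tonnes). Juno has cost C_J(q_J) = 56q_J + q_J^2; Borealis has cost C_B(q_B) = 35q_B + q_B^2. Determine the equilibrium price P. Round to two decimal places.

Juno's profit: π_J = (281 - 1.5Q)q_J - (56q_J + q_J²). Setting ∂π_J/∂q_J = 0: 225 - 5q_J - (3/2)(q_B) = 0.
Borealis's profit: π_B = (281 - 1.5Q)q_B - (35q_B + q_B²). Setting ∂π_B/∂q_B = 0: 246 - 5q_B - (3/2)(q_J) = 0.
Rearranging gives the reaction functions q_J = (225 - (3/2)q_B)/5 and q_B = (246 - (3/2)q_J)/5.
Solving the pair: q_J = 432/13, q_B = 510/13.
Total output Q = 942/13, so price P = 281 - (3/2)·(942/13) = 172.3077.

172.31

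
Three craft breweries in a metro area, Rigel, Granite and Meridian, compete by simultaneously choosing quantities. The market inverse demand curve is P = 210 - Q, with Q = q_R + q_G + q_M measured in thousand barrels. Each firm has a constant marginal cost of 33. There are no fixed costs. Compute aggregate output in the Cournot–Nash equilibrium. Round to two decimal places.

132.75

A representative firm's profit is π_i = q_i(210 - Q) - 33q_i.
First-order condition (treating rivals' output as given): 177 - 2q_i - Σ_{j≠i} q_j = 0.
With identical firms every q_j equals q_i, so Σ_{j≠i} q_j = 2q_i and 177 = 4q_i, giving q_i = 177/4.
Total output Q = 177/4 + 177/4 + 177/4 = 531/4.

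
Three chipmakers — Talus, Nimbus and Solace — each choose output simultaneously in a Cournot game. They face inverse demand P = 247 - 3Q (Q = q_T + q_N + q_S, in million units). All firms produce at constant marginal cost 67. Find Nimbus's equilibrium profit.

Each firm earns π_i = (247 - 3Q)q_i - 67q_i.
First-order condition (treating rivals' output as given): 180 - 6q_i - 3·Σ_{j≠i} q_j = 0.
With identical firms every q_j equals q_i, so Σ_{j≠i} q_j = 2q_i and 180 = 12q_i, giving q_i = 15.
Price P = 247 - 3·45 = 112.
Nimbus's profit: (112 - 67)·15 = 675.

675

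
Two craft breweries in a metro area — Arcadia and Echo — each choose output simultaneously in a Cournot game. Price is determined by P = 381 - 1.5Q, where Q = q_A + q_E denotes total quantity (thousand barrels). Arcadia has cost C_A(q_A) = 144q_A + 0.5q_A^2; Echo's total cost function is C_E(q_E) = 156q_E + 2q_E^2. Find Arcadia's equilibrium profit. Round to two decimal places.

Arcadia's profit: π_A = (381 - 1.5Q)q_A - (144q_A + (1/2)q_A²). Setting ∂π_A/∂q_A = 0: 237 - 4q_A - (3/2)(q_E) = 0.
Echo's first-order condition: 225 - 7q_E - (3/2)(q_A) = 0.
Rearranging gives the reaction functions q_A = (237 - (3/2)q_E)/4 and q_E = (225 - (3/2)q_A)/7.
Solving the pair: q_A = 51.3204, q_E = 21.1456.
Price P = 381 - (3/2)·72.4660 = 272.3010.
Arcadia's profit: 272.3010·51.3204 - 144·51.3204 - (1/2)·51.3204² = 5267.5645.

5267.56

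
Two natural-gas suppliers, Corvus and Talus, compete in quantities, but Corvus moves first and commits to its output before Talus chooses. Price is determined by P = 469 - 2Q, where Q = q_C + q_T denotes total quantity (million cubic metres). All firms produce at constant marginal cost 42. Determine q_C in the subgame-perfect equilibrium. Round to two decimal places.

The follower Talus best-responds to any q_C: π_T = (469 - 2Q)q_T - 42q_T.
Follower FOC: 427 - 2q_C - 4q_T = 0, so q_T(q_C) = (427 - 2q_C)/4.
The leader anticipates this reaction. Substituting into P = 469 - 2Q gives P = 511/2 - q_C, so π_C = (511/2 - q_C)q_C - 42q_C.
The leader's first-order condition 427/2 - 2q_C = 0 yields q_C = 427/4.
Then q_T = (427 - 2·(427/4))/4 = 427/8.

106.75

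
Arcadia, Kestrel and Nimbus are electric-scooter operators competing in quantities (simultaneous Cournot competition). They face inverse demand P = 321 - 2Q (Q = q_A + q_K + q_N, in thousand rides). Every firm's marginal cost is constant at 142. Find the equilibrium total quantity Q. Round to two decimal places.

67.13

A representative firm's profit is π_i = q_i(321 - 2Q) - 142q_i.
First-order condition (treating rivals' output as given): 179 - 4q_i - 2·Σ_{j≠i} q_j = 0.
By symmetry each firm produces the same amount; substituting Σ_{j≠i} q_j = 2q_i yields q_i = 179/8.
Total output Q = 179/8 + 179/8 + 179/8 = 537/8.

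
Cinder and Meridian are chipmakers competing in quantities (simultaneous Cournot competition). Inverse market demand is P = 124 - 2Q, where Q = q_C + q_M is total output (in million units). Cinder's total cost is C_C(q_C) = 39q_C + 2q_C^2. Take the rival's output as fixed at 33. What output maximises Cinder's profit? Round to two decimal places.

With the rival's output fixed at 33, Cinder's profit is π_C = (124 - 2·33 - 2q_C)q_C - (39q_C + 2q_C²) = (58 - 2q_C)q_C - (39q_C + 2q_C²).
∂π_C/∂q_C = 19 - 8q_C = 0, so q_C = 19/8.

2.38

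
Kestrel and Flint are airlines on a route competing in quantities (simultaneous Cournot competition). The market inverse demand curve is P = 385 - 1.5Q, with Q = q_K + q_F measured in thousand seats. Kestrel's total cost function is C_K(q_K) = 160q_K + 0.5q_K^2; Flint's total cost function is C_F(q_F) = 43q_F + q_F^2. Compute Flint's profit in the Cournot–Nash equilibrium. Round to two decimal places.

Kestrel's profit: π_K = (385 - 1.5Q)q_K - (160q_K + (1/2)q_K²). Setting ∂π_K/∂q_K = 0: 225 - 4q_K - (3/2)(q_F) = 0.
Flint's profit: π_F = (385 - 1.5Q)q_F - (43q_F + q_F²). Setting ∂π_F/∂q_F = 0: 342 - 5q_F - (3/2)(q_K) = 0.
Rearranging gives the reaction functions q_K = (225 - (3/2)q_F)/4 and q_F = (342 - (3/2)q_K)/5.
Solving the pair: q_K = 34.4789, q_F = 58.0563.
Price P = 385 - (3/2)·92.5352 = 246.1972.
Flint's profit: 246.1972·58.0563 - 43·58.0563 - 58.0563² = 8426.3460.

8426.35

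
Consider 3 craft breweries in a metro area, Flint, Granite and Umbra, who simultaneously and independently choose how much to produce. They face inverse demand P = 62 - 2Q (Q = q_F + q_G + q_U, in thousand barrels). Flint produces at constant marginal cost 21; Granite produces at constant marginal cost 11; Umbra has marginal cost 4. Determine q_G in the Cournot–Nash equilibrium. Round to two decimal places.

Flint's profit: π_F = (62 - 2Q)q_F - (21q_F). Setting ∂π_F/∂q_F = 0: 41 - 4q_F - 2(q_G + q_U) = 0.
Granite's first-order condition: 51 - 4q_G - 2(q_F + q_U) = 0.
Umbra's profit: π_U = (62 - 2Q)q_U - (4q_U). Setting ∂π_U/∂q_U = 0: 58 - 4q_U - 2(q_F + q_G) = 0.
Adding the 3 conditions: 150 − 4Q − 4Q = 0, i.e. Q = 75/4.
Back-substituting: q_F = (41 − 75/2)/2 = 7/4, q_G = (51 − 75/2)/2 = 27/4, q_U = (58 − 75/2)/2 = 41/4.

6.75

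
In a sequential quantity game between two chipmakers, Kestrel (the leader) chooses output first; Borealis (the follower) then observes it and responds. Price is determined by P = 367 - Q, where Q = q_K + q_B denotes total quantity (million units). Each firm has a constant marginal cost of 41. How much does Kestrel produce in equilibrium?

163

The follower Borealis best-responds to any q_K: π_B = (367 - Q)q_B - 41q_B.
Setting the follower's marginal profit to zero, 326 - q_K - 2q_B = 0, i.e. q_B = (326 - q_K)/2.
Kestrel substitutes q_B(q_K) into its own profit: π_K = q_K(367 - q_K - (326 - q_K)/2) - 41q_K = (204 - (1/2)q_K)q_K - 41q_K.
Maximising: ∂π_K/∂q_K = 163 - q_K = 0, giving q_K = 163.
Then q_B = (326 - 163)/2 = 163/2.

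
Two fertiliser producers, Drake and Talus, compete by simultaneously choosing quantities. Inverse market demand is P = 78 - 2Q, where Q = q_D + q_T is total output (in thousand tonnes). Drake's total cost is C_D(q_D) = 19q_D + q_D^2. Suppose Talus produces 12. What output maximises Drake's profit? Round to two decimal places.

5.83

With the rival's output fixed at 12, Drake's profit is π_D = (78 - 2·12 - 2q_D)q_D - (19q_D + q_D²) = (54 - 2q_D)q_D - (19q_D + q_D²).
∂π_D/∂q_D = 35 - 6q_D = 0, so q_D = 35/6.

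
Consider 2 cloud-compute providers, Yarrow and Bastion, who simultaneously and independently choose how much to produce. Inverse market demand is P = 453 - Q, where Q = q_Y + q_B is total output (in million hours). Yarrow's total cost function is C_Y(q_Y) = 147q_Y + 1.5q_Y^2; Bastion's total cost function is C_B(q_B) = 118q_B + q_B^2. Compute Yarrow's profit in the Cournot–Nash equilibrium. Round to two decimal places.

Yarrow's profit: π_Y = (453 - Q)q_Y - (147q_Y + (3/2)q_Y²). Setting ∂π_Y/∂q_Y = 0: 306 - 5q_Y - (q_B) = 0.
Bastion's profit: π_B = (453 - Q)q_B - (118q_B + q_B²). Setting ∂π_B/∂q_B = 0: 335 - 4q_B - (q_Y) = 0.
Best responses: q_Y = (306 - q_B)/5, q_B = (335 - q_Y)/4.
Solving the pair: q_Y = 889/19, q_B = 1369/19.
Price P = 453 - 118.8421 = 334.1579.
Yarrow's profit: 334.1579·(889/19) - 147·(889/19) - (3/2)(889/19)² = 5473.1371.

5473.14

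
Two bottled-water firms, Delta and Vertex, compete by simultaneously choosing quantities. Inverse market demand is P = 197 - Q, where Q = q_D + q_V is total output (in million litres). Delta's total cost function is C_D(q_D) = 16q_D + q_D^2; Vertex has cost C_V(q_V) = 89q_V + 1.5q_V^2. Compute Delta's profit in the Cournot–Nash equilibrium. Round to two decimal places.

3519.16

Delta's profit: π_D = (197 - Q)q_D - (16q_D + q_D²). Setting ∂π_D/∂q_D = 0: 181 - 4q_D - (q_V) = 0.
Vertex's first-order condition: 108 - 5q_V - (q_D) = 0.
Best responses: q_D = (181 - q_V)/4, q_V = (108 - q_D)/5.
Substituting one into the other gives q_D = 797/19 and q_V = 251/19.
Price P = 197 - 1048/19 = 141.8421.
Delta's profit: 141.8421·(797/19) - 16·(797/19) - (797/19)² = 3519.1634.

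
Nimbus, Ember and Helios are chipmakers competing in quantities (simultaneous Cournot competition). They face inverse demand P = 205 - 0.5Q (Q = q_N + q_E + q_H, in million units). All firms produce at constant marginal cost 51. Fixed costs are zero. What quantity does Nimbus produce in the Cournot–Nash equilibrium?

77

Each firm earns π_i = (205 - 0.5Q)q_i - 51q_i.
First-order condition (treating rivals' output as given): 154 - q_i - (1/2)·Σ_{j≠i} q_j = 0.
With identical firms every q_j equals q_i, so Σ_{j≠i} q_j = 2q_i and 154 = 2q_i, giving q_i = 77.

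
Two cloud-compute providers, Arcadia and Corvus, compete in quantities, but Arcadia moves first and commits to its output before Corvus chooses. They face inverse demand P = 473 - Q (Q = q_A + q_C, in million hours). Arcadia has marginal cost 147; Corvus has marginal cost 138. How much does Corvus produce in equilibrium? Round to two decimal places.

88.25

The follower Corvus best-responds to any q_A: π_C = (473 - Q)q_C - 138q_C.
Follower FOC: 335 - q_A - 2q_C = 0, so q_C(q_A) = (335 - q_A)/2.
Arcadia substitutes q_C(q_A) into its own profit: π_A = q_A(473 - q_A - (335 - q_A)/2) - 147q_A = (611/2 - (1/2)q_A)q_A - 147q_A.
Maximising: ∂π_A/∂q_A = 317/2 - q_A = 0, giving q_A = 317/2.
Then q_C = (335 - 317/2)/2 = 353/4.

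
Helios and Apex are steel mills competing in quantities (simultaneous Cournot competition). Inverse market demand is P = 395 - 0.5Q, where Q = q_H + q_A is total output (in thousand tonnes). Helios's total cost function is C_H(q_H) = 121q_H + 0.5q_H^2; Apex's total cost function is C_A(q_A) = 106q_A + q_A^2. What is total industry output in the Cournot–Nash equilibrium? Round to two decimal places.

Helios's profit: π_H = (395 - 0.5Q)q_H - (121q_H + (1/2)q_H²). Setting ∂π_H/∂q_H = 0: 274 - 2q_H - (1/2)(q_A) = 0.
Apex's profit: π_A = (395 - 0.5Q)q_A - (106q_A + q_A²). Setting ∂π_A/∂q_A = 0: 289 - 3q_A - (1/2)(q_H) = 0.
Best responses: q_H = (274 - (1/2)q_A)/2, q_A = (289 - (1/2)q_H)/3.
Solving the pair: q_H = 117.8261, q_A = 1764/23.
Total output Q = 117.8261 + 1764/23 = 194.5217.

194.52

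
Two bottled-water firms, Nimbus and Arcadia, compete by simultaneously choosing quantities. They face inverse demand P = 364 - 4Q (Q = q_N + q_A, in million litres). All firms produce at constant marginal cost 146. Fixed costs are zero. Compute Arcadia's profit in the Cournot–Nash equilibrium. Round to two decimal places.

1320.11

Each firm earns π_i = (364 - 4Q)q_i - 146q_i.
First-order condition (treating rivals' output as given): 218 - 8q_i - 4q_j = 0.
With identical firms every q_j equals q_i, so q_j = q_i and 218 = 12q_i, giving q_i = 109/6.
Price P = 364 - 4·(109/3) = 656/3.
Arcadia's profit: (656/3 - 146)·(109/6) = 1320.1111.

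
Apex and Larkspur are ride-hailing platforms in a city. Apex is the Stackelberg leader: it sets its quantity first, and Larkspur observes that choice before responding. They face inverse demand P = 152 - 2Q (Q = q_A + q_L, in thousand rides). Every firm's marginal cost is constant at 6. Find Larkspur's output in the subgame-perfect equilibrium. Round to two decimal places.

Solve by backward induction. Given q_A, the follower Larkspur maximises π_L = (152 - 2q_A - 2q_L)q_L - 6q_L.
∂π_L/∂q_L = 146 - 2q_A - 4q_L = 0 gives the reaction function q_L = (146 - 2q_A)/4.
The leader anticipates this reaction. Substituting into P = 152 - 2Q gives P = 79 - q_A, so π_A = (79 - q_A)q_A - 6q_A.
Maximising: ∂π_A/∂q_A = 73 - 2q_A = 0, giving q_A = 73/2.
Then q_L = (146 - 2·(73/2))/4 = 73/4.

18.25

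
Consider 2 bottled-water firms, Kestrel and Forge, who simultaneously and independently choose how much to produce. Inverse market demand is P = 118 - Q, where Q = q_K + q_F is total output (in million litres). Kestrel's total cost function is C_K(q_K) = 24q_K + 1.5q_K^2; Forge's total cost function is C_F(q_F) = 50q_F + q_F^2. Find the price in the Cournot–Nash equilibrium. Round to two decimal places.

Kestrel's profit: π_K = (118 - Q)q_K - (24q_K + (3/2)q_K²). Setting ∂π_K/∂q_K = 0: 94 - 5q_K - (q_F) = 0.
Forge's profit: π_F = (118 - Q)q_F - (50q_F + q_F²). Setting ∂π_F/∂q_F = 0: 68 - 4q_F - (q_K) = 0.
So q_K = (94 - q_F)/5 and q_F = (68 - q_K)/4.
Substituting one into the other gives q_K = 308/19 and q_F = 246/19.
Total output Q = 554/19, so price P = 118 - 554/19 = 1688/19.

88.84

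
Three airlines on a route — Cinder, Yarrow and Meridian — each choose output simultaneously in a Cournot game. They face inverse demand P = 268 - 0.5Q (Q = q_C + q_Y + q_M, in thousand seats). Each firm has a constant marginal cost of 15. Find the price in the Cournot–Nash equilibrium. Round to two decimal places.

A representative firm's profit is π_i = q_i(268 - 0.5Q) - 15q_i.
Setting ∂π_i/∂q_i = 0 with rivals' quantities fixed: 253 - q_i - (1/2)·Σ_{j≠i} q_j = 0.
By symmetry each firm produces the same amount; substituting Σ_{j≠i} q_j = 2q_i yields q_i = 253/2.
Total output Q = 759/2, so price P = 268 - (1/2)·(759/2) = 313/4.

78.25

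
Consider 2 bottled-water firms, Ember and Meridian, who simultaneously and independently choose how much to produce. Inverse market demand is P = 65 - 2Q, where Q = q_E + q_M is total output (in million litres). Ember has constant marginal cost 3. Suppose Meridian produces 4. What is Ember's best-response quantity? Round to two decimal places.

13.50

With the rival's output fixed at 4, Ember's profit is π_E = (65 - 2·4 - 2q_E)q_E - (3q_E) = (57 - 2q_E)q_E - (3q_E).
∂π_E/∂q_E = 54 - 4q_E = 0, so q_E = 27/2.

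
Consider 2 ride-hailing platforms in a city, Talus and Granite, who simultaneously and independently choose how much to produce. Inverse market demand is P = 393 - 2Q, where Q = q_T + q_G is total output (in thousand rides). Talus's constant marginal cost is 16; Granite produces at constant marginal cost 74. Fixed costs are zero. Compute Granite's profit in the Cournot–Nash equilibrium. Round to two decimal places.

Talus's profit: π_T = (393 - 2Q)q_T - (16q_T). Setting ∂π_T/∂q_T = 0: 377 - 4q_T - 2(q_G) = 0.
Granite's profit: π_G = (393 - 2Q)q_G - (74q_G). Setting ∂π_G/∂q_G = 0: 319 - 4q_G - 2(q_T) = 0.
Best responses: q_T = (377 - 2q_G)/4, q_G = (319 - 2q_T)/4.
Solving the pair: q_T = 145/2, q_G = 87/2.
Price P = 393 - 2·116 = 161.
Granite's profit: (161 - 74)·(87/2) = 3784.5000.

3784.50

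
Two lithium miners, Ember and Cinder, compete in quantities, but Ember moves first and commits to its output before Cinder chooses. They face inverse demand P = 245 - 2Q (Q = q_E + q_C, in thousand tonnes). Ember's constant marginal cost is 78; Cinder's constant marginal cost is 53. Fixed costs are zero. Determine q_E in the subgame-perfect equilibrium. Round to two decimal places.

Solve by backward induction. Given q_E, the follower Cinder maximises π_C = (245 - 2q_E - 2q_C)q_C - 53q_C.
∂π_C/∂q_C = 192 - 2q_E - 4q_C = 0 gives the reaction function q_C = (192 - 2q_E)/4.
The leader anticipates this reaction. Substituting into P = 245 - 2Q gives P = 149 - q_E, so π_E = (149 - q_E)q_E - 78q_E.
Maximising: ∂π_E/∂q_E = 71 - 2q_E = 0, giving q_E = 71/2.
Then q_C = (192 - 2·(71/2))/4 = 121/4.

35.50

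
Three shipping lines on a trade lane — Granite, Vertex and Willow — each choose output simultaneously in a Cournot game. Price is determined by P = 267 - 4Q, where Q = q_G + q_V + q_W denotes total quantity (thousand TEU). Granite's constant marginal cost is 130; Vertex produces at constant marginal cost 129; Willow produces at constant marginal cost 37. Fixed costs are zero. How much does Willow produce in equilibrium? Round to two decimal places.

Granite's profit: π_G = (267 - 4Q)q_G - (130q_G). Setting ∂π_G/∂q_G = 0: 137 - 8q_G - 4(q_V + q_W) = 0.
Vertex's first-order condition: 138 - 8q_V - 4(q_G + q_W) = 0.
Willow's profit: π_W = (267 - 4Q)q_W - (37q_W). Setting ∂π_W/∂q_W = 0: 230 - 8q_W - 4(q_G + q_V) = 0.
Adding the 3 conditions: 505 − 8Q − 8Q = 0, i.e. Q = 505/16.
Back-substituting: q_G = (137 − 505/4)/4 = 43/16, q_V = (138 − 505/4)/4 = 47/16, q_W = (230 − 505/4)/4 = 415/16.

25.94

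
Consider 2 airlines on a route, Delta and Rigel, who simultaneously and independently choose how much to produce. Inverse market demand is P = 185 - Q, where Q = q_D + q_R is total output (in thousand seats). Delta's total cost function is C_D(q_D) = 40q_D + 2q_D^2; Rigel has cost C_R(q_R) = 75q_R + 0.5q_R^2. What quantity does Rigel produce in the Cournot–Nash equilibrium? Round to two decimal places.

Delta's profit: π_D = (185 - Q)q_D - (40q_D + 2q_D²). Setting ∂π_D/∂q_D = 0: 145 - 6q_D - (q_R) = 0.
Rigel's first-order condition: 110 - 3q_R - (q_D) = 0.
So q_D = (145 - q_R)/6 and q_R = (110 - q_D)/3.
Substituting one into the other gives q_D = 325/17 and q_R = 515/17.

30.29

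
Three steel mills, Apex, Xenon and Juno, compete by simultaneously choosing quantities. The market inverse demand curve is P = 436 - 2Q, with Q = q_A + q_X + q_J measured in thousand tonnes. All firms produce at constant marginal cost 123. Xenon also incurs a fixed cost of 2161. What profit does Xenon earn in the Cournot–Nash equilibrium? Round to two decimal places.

900.53

Each firm earns π_i = (436 - 2Q)q_i - 123q_i.
Setting ∂π_i/∂q_i = 0 with rivals' quantities fixed: 313 - 4q_i - 2·Σ_{j≠i} q_j = 0.
With identical firms every q_j equals q_i, so Σ_{j≠i} q_j = 2q_i and 313 = 8q_i, giving q_i = 313/8.
Price P = 436 - 2·(939/8) = 805/4.
Xenon's profit: (805/4 - 123)·(313/8) - 2161 = 900.5313.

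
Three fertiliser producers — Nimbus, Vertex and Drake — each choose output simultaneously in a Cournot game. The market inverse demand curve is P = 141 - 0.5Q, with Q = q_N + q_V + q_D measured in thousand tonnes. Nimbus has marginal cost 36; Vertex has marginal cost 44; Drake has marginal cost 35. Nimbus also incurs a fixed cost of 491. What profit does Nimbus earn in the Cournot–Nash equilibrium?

Nimbus's profit: π_N = (141 - 0.5Q)q_N - (36q_N). Setting ∂π_N/∂q_N = 0: 105 - q_N - (1/2)(q_V + q_D) = 0.
Vertex's profit: π_V = (141 - 0.5Q)q_V - (44q_V). Setting ∂π_V/∂q_V = 0: 97 - q_V - (1/2)(q_N + q_D) = 0.
Drake's profit: π_D = (141 - 0.5Q)q_D - (35q_D). Setting ∂π_D/∂q_D = 0: 106 - q_D - (1/2)(q_N + q_V) = 0.
Summing all 3 equations gives 308 − 2Q = 0, hence Q = 154.
Back-substituting: q_N = (105 − 77)/(1/2) = 56, q_V = (97 − 77)/(1/2) = 40, q_D = (106 − 77)/(1/2) = 58.
Price P = 141 - (1/2)·154 = 64.
Nimbus's profit: (64 - 36)·56 - 491 = 1077.

1077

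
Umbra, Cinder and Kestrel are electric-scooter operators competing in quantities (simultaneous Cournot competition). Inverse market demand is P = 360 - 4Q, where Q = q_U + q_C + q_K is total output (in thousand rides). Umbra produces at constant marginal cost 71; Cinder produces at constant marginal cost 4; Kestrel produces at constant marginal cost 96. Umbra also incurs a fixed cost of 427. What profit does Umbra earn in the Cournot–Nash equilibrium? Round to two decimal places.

526.27

Umbra's profit: π_U = (360 - 4Q)q_U - (71q_U). Setting ∂π_U/∂q_U = 0: 289 - 8q_U - 4(q_C + q_K) = 0.
Cinder's profit: π_C = (360 - 4Q)q_C - (4q_C). Setting ∂π_C/∂q_C = 0: 356 - 8q_C - 4(q_U + q_K) = 0.
Kestrel's first-order condition: 264 - 8q_K - 4(q_U + q_C) = 0.
Adding the 3 conditions: 909 − 8Q − 8Q = 0, i.e. Q = 909/16.
Back-substituting: q_U = (289 − 909/4)/4 = 247/16, q_C = (356 − 909/4)/4 = 515/16, q_K = (264 − 909/4)/4 = 147/16.
Price P = 360 - 4·(909/16) = 531/4.
Umbra's profit: (531/4 - 71)·(247/16) - 427 = 526.2656.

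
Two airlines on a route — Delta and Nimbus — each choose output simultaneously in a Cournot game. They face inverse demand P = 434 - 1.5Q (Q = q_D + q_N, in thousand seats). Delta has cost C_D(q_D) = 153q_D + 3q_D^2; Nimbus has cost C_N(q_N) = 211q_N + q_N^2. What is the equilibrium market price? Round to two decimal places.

340.81

Delta's profit: π_D = (434 - 1.5Q)q_D - (153q_D + 3q_D²). Setting ∂π_D/∂q_D = 0: 281 - 9q_D - (3/2)(q_N) = 0.
Nimbus's profit: π_N = (434 - 1.5Q)q_N - (211q_N + q_N²). Setting ∂π_N/∂q_N = 0: 223 - 5q_N - (3/2)(q_D) = 0.
Rearranging gives the reaction functions q_D = (281 - (3/2)q_N)/9 and q_N = (223 - (3/2)q_D)/5.
Substituting one into the other gives q_D = 25.0409 and q_N = 37.0877.
Total output Q = 62.1287, so price P = 434 - (3/2)·62.1287 = 340.8070.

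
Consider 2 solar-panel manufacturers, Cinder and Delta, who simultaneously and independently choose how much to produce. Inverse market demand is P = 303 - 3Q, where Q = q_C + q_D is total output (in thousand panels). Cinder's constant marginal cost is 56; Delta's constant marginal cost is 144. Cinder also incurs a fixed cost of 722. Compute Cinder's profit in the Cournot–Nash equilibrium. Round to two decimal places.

Cinder's profit: π_C = (303 - 3Q)q_C - (56q_C). Setting ∂π_C/∂q_C = 0: 247 - 6q_C - 3(q_D) = 0.
Delta's profit: π_D = (303 - 3Q)q_D - (144q_D). Setting ∂π_D/∂q_D = 0: 159 - 6q_D - 3(q_C) = 0.
So q_C = (247 - 3q_D)/6 and q_D = (159 - 3q_C)/6.
Solving the pair: q_C = 335/9, q_D = 71/9.
Price P = 303 - 3·(406/9) = 503/3.
Cinder's profit: (503/3 - 56)·(335/9) - 722 = 3434.4815.

3434.48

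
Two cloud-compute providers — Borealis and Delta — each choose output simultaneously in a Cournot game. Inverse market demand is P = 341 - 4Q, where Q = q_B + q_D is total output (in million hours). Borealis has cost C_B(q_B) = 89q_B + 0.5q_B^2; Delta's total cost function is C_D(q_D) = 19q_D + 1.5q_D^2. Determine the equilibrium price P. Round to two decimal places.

Borealis's profit: π_B = (341 - 4Q)q_B - (89q_B + (1/2)q_B²). Setting ∂π_B/∂q_B = 0: 252 - 9q_B - 4(q_D) = 0.
Delta's first-order condition: 322 - 11q_D - 4(q_B) = 0.
Best responses: q_B = (252 - 4q_D)/9, q_D = (322 - 4q_B)/11.
Solving the pair: q_B = 1484/83, q_D = 1890/83.
Total output Q = 40.6506, so price P = 341 - 4·40.6506 = 178.3976.

178.40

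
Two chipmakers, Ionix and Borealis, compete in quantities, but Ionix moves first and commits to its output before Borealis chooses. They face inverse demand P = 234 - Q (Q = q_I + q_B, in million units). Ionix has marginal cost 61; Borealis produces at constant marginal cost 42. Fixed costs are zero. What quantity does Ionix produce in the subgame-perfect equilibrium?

The follower Borealis best-responds to any q_I: π_B = (234 - Q)q_B - 42q_B.
∂π_B/∂q_B = 192 - q_I - 2q_B = 0 gives the reaction function q_B = (192 - q_I)/2.
The leader anticipates this reaction. Substituting into P = 234 - Q gives P = 138 - (1/2)q_I, so π_I = (138 - (1/2)q_I)q_I - 61q_I.
Leader FOC: 77 - q_I = 0, so q_I = 77.
Then q_B = (192 - 77)/2 = 115/2.

77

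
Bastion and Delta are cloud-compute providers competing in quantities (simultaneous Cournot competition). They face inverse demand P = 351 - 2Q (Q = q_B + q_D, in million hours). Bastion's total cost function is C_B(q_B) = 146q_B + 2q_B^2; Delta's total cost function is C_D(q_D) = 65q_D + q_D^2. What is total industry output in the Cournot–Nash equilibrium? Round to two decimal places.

57.64

Bastion's profit: π_B = (351 - 2Q)q_B - (146q_B + 2q_B²). Setting ∂π_B/∂q_B = 0: 205 - 8q_B - 2(q_D) = 0.
Delta's profit: π_D = (351 - 2Q)q_D - (65q_D + q_D²). Setting ∂π_D/∂q_D = 0: 286 - 6q_D - 2(q_B) = 0.
Rearranging gives the reaction functions q_B = (205 - 2q_D)/8 and q_D = (286 - 2q_B)/6.
Solving the pair: q_B = 329/22, q_D = 939/22.
Total output Q = 329/22 + 939/22 = 634/11.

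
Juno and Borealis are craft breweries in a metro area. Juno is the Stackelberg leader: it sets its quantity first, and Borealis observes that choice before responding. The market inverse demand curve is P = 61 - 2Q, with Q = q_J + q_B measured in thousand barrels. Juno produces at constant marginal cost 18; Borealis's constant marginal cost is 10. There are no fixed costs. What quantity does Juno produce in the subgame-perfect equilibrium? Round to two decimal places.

8.75

Solve by backward induction. Given q_J, the follower Borealis maximises π_B = (61 - 2q_J - 2q_B)q_B - 10q_B.
∂π_B/∂q_B = 51 - 2q_J - 4q_B = 0 gives the reaction function q_B = (51 - 2q_J)/4.
Juno substitutes q_B(q_J) into its own profit: π_J = q_J(61 - 2q_J - (51 - 2q_J)/2) - 18q_J = (71/2 - q_J)q_J - 18q_J.
The leader's first-order condition 35/2 - 2q_J = 0 yields q_J = 35/4.
Then q_B = (51 - 2·(35/4))/4 = 67/8.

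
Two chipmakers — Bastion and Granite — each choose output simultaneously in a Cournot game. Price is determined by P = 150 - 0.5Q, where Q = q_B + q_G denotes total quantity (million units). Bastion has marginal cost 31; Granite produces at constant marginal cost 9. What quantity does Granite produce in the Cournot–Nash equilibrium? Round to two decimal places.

Bastion's profit: π_B = (150 - 0.5Q)q_B - (31q_B). Setting ∂π_B/∂q_B = 0: 119 - q_B - (1/2)(q_G) = 0.
Granite's profit: π_G = (150 - 0.5Q)q_G - (9q_G). Setting ∂π_G/∂q_G = 0: 141 - q_G - (1/2)(q_B) = 0.
Rearranging gives the reaction functions q_B = (119 - (1/2)q_G) and q_G = (141 - (1/2)q_B).
Substituting one into the other gives q_B = 194/3 and q_G = 326/3.

108.67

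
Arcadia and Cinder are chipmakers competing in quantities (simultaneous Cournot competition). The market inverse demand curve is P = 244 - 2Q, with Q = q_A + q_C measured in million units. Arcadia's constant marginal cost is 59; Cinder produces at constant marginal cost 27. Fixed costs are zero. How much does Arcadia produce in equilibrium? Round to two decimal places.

25.50

Arcadia's profit: π_A = (244 - 2Q)q_A - (59q_A). Setting ∂π_A/∂q_A = 0: 185 - 4q_A - 2(q_C) = 0.
Cinder's profit: π_C = (244 - 2Q)q_C - (27q_C). Setting ∂π_C/∂q_C = 0: 217 - 4q_C - 2(q_A) = 0.
Best responses: q_A = (185 - 2q_C)/4, q_C = (217 - 2q_A)/4.
Substituting one into the other gives q_A = 51/2 and q_C = 83/2.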